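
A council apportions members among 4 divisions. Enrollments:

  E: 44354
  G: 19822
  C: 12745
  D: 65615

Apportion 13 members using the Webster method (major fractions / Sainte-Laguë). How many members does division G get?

2

Standard divisor 142536/13 ≈ 10964.308; standard quotas: E 4.045, G 1.808, C 1.162, D 5.984.
Rounding to the nearest integer gives E 4, G 2, C 1, D 6 — total 13, matching the house size, so no adjustment is needed.
G receives 2.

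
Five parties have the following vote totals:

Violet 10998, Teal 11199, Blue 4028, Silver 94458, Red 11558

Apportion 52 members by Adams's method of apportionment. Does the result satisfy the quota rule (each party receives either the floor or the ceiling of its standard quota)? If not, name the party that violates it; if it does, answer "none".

Silver

Standard quotas: Violet 4.325, Teal 4.404, Blue 1.584, Silver 37.143, Red 4.545.
Adams allocation: Violet 5, Teal 5, Blue 2, Silver 35, Red 5.
Silver has quota 37.143 (lower 37, upper 38) but receives 35 — outside the quota interval.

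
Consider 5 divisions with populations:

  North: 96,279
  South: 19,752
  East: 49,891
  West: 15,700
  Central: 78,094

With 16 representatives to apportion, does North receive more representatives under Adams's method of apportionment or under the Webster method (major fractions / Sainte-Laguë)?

Adams: North 5, South 2, East 3, West 1, Central 5.
Webster: North 6, South 1, East 3, West 1, Central 5.
North gets 5 under Adams and 6 under Webster.

Webster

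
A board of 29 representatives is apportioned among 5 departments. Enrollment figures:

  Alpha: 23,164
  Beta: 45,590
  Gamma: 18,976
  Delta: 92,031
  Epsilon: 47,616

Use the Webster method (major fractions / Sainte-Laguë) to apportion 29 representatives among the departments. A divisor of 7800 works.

With modified divisor 7800: modified quotas Alpha 2.970, Beta 5.845, Gamma 2.433, Delta 11.799, Epsilon 6.105.
Rounding to the nearest integer: Alpha 3, Beta 6, Gamma 2, Delta 12, Epsilon 6 (total 29).

Alpha 3; Beta 6; Gamma 2; Delta 12; Epsilon 6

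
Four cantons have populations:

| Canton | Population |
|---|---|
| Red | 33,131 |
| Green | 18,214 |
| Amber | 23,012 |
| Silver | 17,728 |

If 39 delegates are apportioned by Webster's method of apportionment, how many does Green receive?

8

Standard divisor 92085/39 ≈ 2361.154; standard quotas: Red 14.032, Green 7.714, Amber 9.746, Silver 7.508.
Rounding to the nearest integer gives 14, 8, 10, 8 = 40 seats, so the divisor must be adjusted.
With modified divisor 2400: modified quotas Red 13.805, Green 7.589, Amber 9.588, Silver 7.387.
Rounding to the nearest integer: Red 14, Green 8, Amber 10, Silver 7 (total 39).
Green receives 8.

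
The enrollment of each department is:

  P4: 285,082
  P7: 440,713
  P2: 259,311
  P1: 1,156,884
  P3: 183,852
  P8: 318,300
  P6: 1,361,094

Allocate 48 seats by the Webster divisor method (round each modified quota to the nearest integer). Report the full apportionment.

P4=3, P7=5, P2=3, P1=14, P3=2, P8=4, P6=17

Standard divisor 4005236/48 ≈ 83442.417; standard quotas: P4 3.417, P7 5.282, P2 3.108, P1 13.864, P3 2.203, P8 3.815, P6 16.312.
Rounding to the nearest integer gives 3, 5, 3, 14, 2, 4, 16 = 47 seats, so the divisor must be adjusted.
With modified divisor 82000: modified quotas P4 3.477, P7 5.375, P2 3.162, P1 14.108, P3 2.242, P8 3.882, P6 16.599.
Rounding to the nearest integer: P4 3, P7 5, P2 3, P1 14, P3 2, P8 4, P6 17 (total 48).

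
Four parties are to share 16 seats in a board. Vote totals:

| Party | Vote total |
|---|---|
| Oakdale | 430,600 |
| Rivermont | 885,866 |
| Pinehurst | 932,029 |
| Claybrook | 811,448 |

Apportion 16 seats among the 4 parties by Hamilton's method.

The standard divisor is 3059943/16 ≈ 191246.438.
Standard quotas: Oakdale 2.2515, Rivermont 4.6321, Pinehurst 4.8734, Claybrook 4.2429.
Lower quotas: Oakdale 2, Rivermont 4, Pinehurst 4, Claybrook 4 (sum 14, leaving 2 seats).
Remainders in descending order: Pinehurst 0.8734, Rivermont 0.6321, Oakdale 0.2515, Claybrook 0.2429.
The surplus seats go to Pinehurst, Rivermont.

Oakdale: 2; Rivermont: 5; Pinehurst: 5; Claybrook: 4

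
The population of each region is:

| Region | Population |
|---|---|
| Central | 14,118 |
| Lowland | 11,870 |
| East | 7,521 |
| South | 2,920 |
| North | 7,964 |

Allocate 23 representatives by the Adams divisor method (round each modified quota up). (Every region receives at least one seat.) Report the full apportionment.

Standard divisor 44393/23 ≈ 1930.13; standard quotas: Central 7.315, Lowland 6.150, East 3.897, South 1.513, North 4.126.
Rounding up gives 8, 7, 4, 2, 5 = 26 seats, so the divisor must be adjusted.
With modified divisor 2200: modified quotas Central 6.417, Lowland 5.395, East 3.419, South 1.327, North 3.620.
Rounding up: Central 7, Lowland 6, East 4, South 2, North 4 (total 23).

Central 7; Lowland 6; East 4; South 2; North 4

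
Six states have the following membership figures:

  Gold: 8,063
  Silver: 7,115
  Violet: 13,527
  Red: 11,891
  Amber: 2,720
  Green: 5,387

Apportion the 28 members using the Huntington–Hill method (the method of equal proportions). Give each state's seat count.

Gold 4, Silver 4, Violet 8, Red 7, Amber 2, Green 3

With divisor 1805: modified quotas Gold 4.467, Silver 3.942, Violet 7.494, Red 6.588, Amber 1.507, Green 2.984.
Geometric-mean thresholds: Gold √(4·5)=4.472, Silver √(3·4)=3.464, Violet √(7·8)=7.483, Red √(6·7)=6.481, Amber √(1·2)=1.414, Green √(2·3)=2.449.
Each quota rounded against its threshold gives Gold 4, Silver 4, Violet 8, Red 7, Amber 2, Green 3 (total 28).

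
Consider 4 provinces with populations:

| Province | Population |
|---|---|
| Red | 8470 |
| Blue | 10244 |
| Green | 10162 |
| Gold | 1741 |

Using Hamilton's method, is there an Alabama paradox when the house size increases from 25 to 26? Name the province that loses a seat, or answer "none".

Gold

At 25 seats: Red 7, Blue 8, Green 8, Gold 2.
At 26 seats: Red 7, Blue 9, Green 9, Gold 1.
Gold drops from 2 to 1.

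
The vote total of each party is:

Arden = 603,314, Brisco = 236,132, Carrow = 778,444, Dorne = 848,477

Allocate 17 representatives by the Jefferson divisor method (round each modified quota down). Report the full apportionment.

Standard divisor 2466367/17 ≈ 145080.412; standard quotas: Arden 4.158, Brisco 1.628, Carrow 5.366, Dorne 5.848.
Rounding down gives 4, 1, 5, 5 = 15 seats, so the divisor must be adjusted.
With modified divisor 125500: modified quotas Arden 4.807, Brisco 1.882, Carrow 6.203, Dorne 6.761.
Rounding down: Arden 4, Brisco 1, Carrow 6, Dorne 6 (total 17).

Arden 4, Brisco 1, Carrow 6, Dorne 6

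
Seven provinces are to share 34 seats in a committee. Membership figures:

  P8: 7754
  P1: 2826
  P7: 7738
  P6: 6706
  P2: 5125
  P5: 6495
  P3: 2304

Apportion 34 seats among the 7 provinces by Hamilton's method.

Total 38948; standard divisor 38948/34 ≈ 1145.529.
Standard quotas: P8 6.7689, P1 2.4670, P7 6.7550, P6 5.8541, P2 4.4739, P5 5.6699, P3 2.0113.
Lower quotas: P8 6, P1 2, P7 6, P6 5, P2 4, P5 5, P3 2 (sum 30, leaving 4 seats).
Remainders in descending order: P6 0.8541, P8 0.7689, P7 0.7550, P5 0.6699, P2 0.4739, P1 0.4670, P3 0.0113.
The surplus seats go to P6, P8, P7, P5.

P8=7; P1=2; P7=7; P6=6; P2=4; P5=6; P3=2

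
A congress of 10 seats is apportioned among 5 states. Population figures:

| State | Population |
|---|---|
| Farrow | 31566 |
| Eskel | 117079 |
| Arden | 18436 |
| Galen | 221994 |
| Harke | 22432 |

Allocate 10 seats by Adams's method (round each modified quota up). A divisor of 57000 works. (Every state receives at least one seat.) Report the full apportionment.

With modified divisor 57000: modified quotas Farrow 0.554, Eskel 2.054, Arden 0.323, Galen 3.895, Harke 0.394.
Rounding up: Farrow 1, Eskel 3, Arden 1, Galen 4, Harke 1 (total 10).

Farrow: 1, Eskel: 3, Arden: 1, Galen: 4, Harke: 1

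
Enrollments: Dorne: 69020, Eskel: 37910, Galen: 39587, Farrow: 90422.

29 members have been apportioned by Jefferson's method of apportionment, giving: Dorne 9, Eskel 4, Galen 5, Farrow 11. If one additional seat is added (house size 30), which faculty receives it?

Eskel

Priority for the next seat is population ÷ (current seats + 1).
Priorities: Dorne 6902.000, Eskel 7582.000, Galen 6597.833, Farrow 7535.167.
Highest priority: Eskel.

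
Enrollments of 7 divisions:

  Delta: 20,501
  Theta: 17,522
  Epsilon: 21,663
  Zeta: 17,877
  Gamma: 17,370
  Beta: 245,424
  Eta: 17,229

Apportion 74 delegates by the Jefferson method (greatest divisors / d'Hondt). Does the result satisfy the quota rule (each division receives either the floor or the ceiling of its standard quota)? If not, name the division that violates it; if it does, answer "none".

Standard quotas: Delta 4.243, Theta 3.626, Epsilon 4.483, Zeta 3.700, Gamma 3.595, Beta 50.789, Eta 3.565.
Jefferson allocation: Delta 4, Theta 3, Epsilon 4, Zeta 3, Gamma 3, Beta 54, Eta 3.
Beta has quota 50.789 (lower 50, upper 51) but receives 54 — outside the quota interval.

Beta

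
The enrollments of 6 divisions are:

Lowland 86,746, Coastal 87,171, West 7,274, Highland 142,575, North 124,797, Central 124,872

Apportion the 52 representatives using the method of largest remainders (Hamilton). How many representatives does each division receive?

Lowland: 8, Coastal: 8, West: 1, Highland: 13, North: 11, Central: 11

Standard divisor: 573435 ÷ 52 ≈ 11027.596.
Standard quotas: Lowland 7.8663, Coastal 7.9048, West 0.6596, Highland 12.9289, North 11.3168, Central 11.3236.
Lower quotas: Lowland 7, Coastal 7, West 0, Highland 12, North 11, Central 11 (sum 48, leaving 4 seats).
Remainders in descending order: Highland 0.9289, Coastal 0.9048, Lowland 0.8663, West 0.6596, Central 0.3236, North 0.3168.
Largest remainders: Highland, Coastal, Lowland, West receive the extra seats.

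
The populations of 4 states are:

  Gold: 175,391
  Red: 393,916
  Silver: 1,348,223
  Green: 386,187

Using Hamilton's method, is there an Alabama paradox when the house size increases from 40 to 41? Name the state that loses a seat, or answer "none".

none

At 40 seats: Gold 3, Red 7, Silver 23, Green 7.
At 41 seats: Gold 3, Red 7, Silver 24, Green 7.
No state's allocation decreased.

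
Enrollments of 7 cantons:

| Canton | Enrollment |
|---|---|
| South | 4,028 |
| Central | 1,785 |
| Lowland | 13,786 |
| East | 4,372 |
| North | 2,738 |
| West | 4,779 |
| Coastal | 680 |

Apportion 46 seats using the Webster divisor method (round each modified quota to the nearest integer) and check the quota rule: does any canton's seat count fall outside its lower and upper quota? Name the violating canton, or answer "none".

Standard quotas: South 5.760, Central 2.553, Lowland 19.714, East 6.252, North 3.915, West 6.834, Coastal 0.972.
Webster allocation: South 6, Central 3, Lowland 19, East 6, North 4, West 7, Coastal 1.
Every allocation lies between the lower and upper quota.

none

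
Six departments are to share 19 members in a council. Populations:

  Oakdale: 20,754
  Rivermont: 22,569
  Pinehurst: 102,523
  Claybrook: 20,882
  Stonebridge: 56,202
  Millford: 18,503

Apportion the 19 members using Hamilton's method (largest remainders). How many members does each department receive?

Oakdale=2; Rivermont=2; Pinehurst=8; Claybrook=2; Stonebridge=4; Millford=1

Total 241433; standard divisor 241433/19 = 12707.
Standard quotas: Oakdale 1.6333, Rivermont 1.7761, Pinehurst 8.0682, Claybrook 1.6433, Stonebridge 4.4229, Millford 1.4561.
Lower quotas: Oakdale 1, Rivermont 1, Pinehurst 8, Claybrook 1, Stonebridge 4, Millford 1 (sum 16, leaving 3 seats).
Remainders in descending order: Rivermont 0.7761, Claybrook 0.6433, Oakdale 0.6333, Millford 0.4561, Stonebridge 0.4229, Pinehurst 0.0682.
Largest remainders: Rivermont, Claybrook, Oakdale receive the extra seats.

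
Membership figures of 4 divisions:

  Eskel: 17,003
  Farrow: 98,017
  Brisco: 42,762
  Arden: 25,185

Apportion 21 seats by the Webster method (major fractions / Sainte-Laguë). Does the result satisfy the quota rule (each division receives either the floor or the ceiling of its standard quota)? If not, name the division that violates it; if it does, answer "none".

Standard quotas: Eskel 1.952, Farrow 11.250, Brisco 4.908, Arden 2.891.
Webster allocation: Eskel 2, Farrow 11, Brisco 5, Arden 3.
Every allocation lies between the lower and upper quota.

none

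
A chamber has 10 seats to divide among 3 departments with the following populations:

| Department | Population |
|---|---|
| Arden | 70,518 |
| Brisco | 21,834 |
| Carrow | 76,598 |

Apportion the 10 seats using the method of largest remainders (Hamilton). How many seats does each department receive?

Total 168950; standard divisor 168950/10 = 16895.
Standard quotas: Arden 4.1739, Brisco 1.2923, Carrow 4.5338.
Lower quotas: Arden 4, Brisco 1, Carrow 4 (sum 9, leaving 1 seat).
Remainders in descending order: Carrow 0.5338, Brisco 0.2923, Arden 0.1739.
Largest remainder: Carrow receives the extra seat.

Arden 4, Brisco 1, Carrow 5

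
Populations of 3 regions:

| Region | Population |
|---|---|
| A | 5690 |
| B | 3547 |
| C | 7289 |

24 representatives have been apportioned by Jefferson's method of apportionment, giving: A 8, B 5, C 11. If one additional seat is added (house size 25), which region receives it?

Priority for the next seat is population ÷ (current seats + 1).
Priorities: A 632.222, B 591.167, C 607.417.
Highest priority: A.

A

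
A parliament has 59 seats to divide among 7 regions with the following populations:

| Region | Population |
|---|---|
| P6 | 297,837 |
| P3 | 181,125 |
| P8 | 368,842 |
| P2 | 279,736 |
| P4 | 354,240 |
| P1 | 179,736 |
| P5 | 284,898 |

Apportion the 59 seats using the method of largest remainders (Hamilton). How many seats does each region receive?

P6=9, P3=6, P8=11, P2=8, P4=11, P1=5, P5=9

Total 1946414; standard divisor 1946414/59 ≈ 32990.068.
Standard quotas: P6 9.0281, P3 5.4903, P8 11.1804, P2 8.4794, P4 10.7378, P1 5.4482, P5 8.6359.
Lower quotas: P6 9, P3 5, P8 11, P2 8, P4 10, P1 5, P5 8 (sum 56, leaving 3 seats).
Remainders in descending order: P4 0.7378, P5 0.6359, P3 0.4903, P2 0.4794, P1 0.4482, P8 0.1804, P6 0.0281.
Largest remainders: P4, P5, P3 receive the extra seats.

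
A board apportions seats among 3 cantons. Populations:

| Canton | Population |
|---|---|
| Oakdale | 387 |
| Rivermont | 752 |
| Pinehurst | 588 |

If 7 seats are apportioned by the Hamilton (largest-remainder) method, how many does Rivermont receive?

3

Total 1727; standard divisor 1727/7 ≈ 246.714.
Standard quotas: Oakdale 1.569, Rivermont 3.048, Pinehurst 2.383.
Lower quotas: Oakdale 1, Rivermont 3, Pinehurst 2 (sum 6, leaving 1 seat).
Remainders in descending order: Oakdale 0.569, Pinehurst 0.383, Rivermont 0.048.
The surplus seat goes to Oakdale.
Rivermont receives 3.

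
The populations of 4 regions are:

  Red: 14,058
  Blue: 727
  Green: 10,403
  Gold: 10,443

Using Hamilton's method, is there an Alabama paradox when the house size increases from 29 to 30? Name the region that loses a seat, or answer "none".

Blue

At 29 seats: Red 11, Blue 1, Green 8, Gold 9.
At 30 seats: Red 12, Blue 0, Green 9, Gold 9.
Blue drops from 1 to 0.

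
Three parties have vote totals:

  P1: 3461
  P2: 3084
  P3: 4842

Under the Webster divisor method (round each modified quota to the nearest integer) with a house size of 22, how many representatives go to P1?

7

Standard divisor 11387/22 ≈ 517.591; standard quotas: P1 6.687, P2 5.958, P3 9.355.
Rounding to the nearest integer gives P1 7, P2 6, P3 9 — total 22, matching the house size, so no adjustment is needed.
P1 receives 7.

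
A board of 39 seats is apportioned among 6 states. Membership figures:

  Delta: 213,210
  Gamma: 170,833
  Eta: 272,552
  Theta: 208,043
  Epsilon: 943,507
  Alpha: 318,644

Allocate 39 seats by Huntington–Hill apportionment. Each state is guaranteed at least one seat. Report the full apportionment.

Delta 4; Gamma 3; Eta 5; Theta 4; Epsilon 17; Alpha 6

With divisor 55573: modified quotas Delta 3.837, Gamma 3.074, Eta 4.904, Theta 3.744, Epsilon 16.978, Alpha 5.734.
Geometric-mean thresholds: Delta √(3·4)=3.464, Gamma √(3·4)=3.464, Eta √(4·5)=4.472, Theta √(3·4)=3.464, Epsilon √(16·17)=16.492, Alpha √(5·6)=5.477.
Each quota rounded against its threshold gives Delta 4, Gamma 3, Eta 5, Theta 4, Epsilon 17, Alpha 6 (total 39).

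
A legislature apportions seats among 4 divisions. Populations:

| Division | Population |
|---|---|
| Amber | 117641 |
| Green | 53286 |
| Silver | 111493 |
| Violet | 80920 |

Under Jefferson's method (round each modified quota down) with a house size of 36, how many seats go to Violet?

Standard divisor 363340/36 ≈ 10092.778; standard quotas: Amber 11.656, Green 5.280, Silver 11.047, Violet 8.018.
Rounding down gives 11, 5, 11, 8 = 35 seats, so the divisor must be adjusted.
With modified divisor 9500: modified quotas Amber 12.383, Green 5.609, Silver 11.736, Violet 8.518.
Rounding down: Amber 12, Green 5, Silver 11, Violet 8 (total 36).
Violet receives 8.

8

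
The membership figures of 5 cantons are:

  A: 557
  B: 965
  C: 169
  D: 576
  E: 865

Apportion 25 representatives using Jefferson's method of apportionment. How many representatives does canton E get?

7

Standard divisor 3132/25 ≈ 125.28; standard quotas: A 4.446, B 7.703, C 1.349, D 4.598, E 6.905.
Rounding down gives 4, 7, 1, 4, 6 = 22 seats, so the divisor must be adjusted.
With modified divisor 113: modified quotas A 4.929, B 8.540, C 1.496, D 5.097, E 7.655.
Rounding down: A 4, B 8, C 1, D 5, E 7 (total 25).
E receives 7.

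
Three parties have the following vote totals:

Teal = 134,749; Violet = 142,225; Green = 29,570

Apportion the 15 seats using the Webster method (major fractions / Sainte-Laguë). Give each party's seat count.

Teal: 7; Violet: 7; Green: 1

Standard divisor 306544/15 ≈ 20436.267; standard quotas: Teal 6.594, Violet 6.959, Green 1.447.
Rounding to the nearest integer gives Teal 7, Violet 7, Green 1 — total 15, matching the house size, so no adjustment is needed.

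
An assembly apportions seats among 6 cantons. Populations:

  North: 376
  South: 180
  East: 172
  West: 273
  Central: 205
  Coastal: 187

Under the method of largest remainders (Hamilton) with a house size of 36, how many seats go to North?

Standard divisor: 1393 ÷ 36 ≈ 38.694.
Standard quotas: North 9.717, South 4.652, East 4.445, West 7.055, Central 5.298, Coastal 4.833.
Lower quotas: North 9, South 4, East 4, West 7, Central 5, Coastal 4 (sum 33, leaving 3 seats).
Remainders in descending order: Coastal 0.833, North 0.717, South 0.652, East 0.445, Central 0.298, West 0.055.
Largest remainders: Coastal, North, South receive the extra seats.
North receives 10.

10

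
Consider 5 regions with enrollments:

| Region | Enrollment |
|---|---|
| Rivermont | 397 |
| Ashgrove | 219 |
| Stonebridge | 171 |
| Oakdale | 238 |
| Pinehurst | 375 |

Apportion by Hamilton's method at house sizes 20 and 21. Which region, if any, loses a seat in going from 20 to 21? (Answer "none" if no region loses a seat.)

At 20 seats: Rivermont 6, Ashgrove 3, Stonebridge 3, Oakdale 3, Pinehurst 5.
At 21 seats: Rivermont 6, Ashgrove 3, Stonebridge 2, Oakdale 4, Pinehurst 6.
Stonebridge drops from 3 to 2.

Stonebridge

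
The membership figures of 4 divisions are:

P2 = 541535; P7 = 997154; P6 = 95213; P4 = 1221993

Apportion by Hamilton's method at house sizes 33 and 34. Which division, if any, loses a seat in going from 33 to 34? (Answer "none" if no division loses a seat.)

At 33 seats: P2 6, P7 12, P6 1, P4 14.
At 34 seats: P2 6, P7 12, P6 1, P4 15.
No division's allocation decreased.

none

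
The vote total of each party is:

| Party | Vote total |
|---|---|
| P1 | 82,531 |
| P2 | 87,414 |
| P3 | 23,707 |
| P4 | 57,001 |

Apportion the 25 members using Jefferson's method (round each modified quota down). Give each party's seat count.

Standard divisor 250653/25 ≈ 10026.12; standard quotas: P1 8.232, P2 8.719, P3 2.365, P4 5.685.
Rounding down gives 8, 8, 2, 5 = 23 seats, so the divisor must be adjusted.
With modified divisor 9300: modified quotas P1 8.874, P2 9.399, P3 2.549, P4 6.129.
Rounding down: P1 8, P2 9, P3 2, P4 6 (total 25).

P1: 8, P2: 9, P3: 2, P4: 6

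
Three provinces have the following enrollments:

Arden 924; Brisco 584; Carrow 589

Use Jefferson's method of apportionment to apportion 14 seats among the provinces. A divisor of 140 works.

With modified divisor 140: modified quotas Arden 6.600, Brisco 4.171, Carrow 4.207.
Rounding down: Arden 6, Brisco 4, Carrow 4 (total 14).

Arden 6, Brisco 4, Carrow 4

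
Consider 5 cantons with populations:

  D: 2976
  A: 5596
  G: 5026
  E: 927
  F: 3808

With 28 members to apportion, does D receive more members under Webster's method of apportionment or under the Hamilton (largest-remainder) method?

Webster

Webster: D 5, A 8, G 8, E 1, F 6.
Hamilton: D 4, A 9, G 8, E 1, F 6.
D gets 5 under Webster and 4 under Hamilton.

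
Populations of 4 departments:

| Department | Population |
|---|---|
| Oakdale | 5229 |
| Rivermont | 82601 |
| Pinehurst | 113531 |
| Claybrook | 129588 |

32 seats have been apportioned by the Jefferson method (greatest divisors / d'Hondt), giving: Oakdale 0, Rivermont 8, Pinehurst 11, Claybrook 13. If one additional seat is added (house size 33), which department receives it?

Pinehurst

Priority for the next seat is population ÷ (current seats + 1).
Priorities: Oakdale 5229.000, Rivermont 9177.889, Pinehurst 9460.917, Claybrook 9256.286.
Highest priority: Pinehurst.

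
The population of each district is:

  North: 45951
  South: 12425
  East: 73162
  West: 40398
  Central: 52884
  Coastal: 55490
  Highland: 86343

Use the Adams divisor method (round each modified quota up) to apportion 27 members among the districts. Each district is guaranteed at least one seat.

Standard divisor 366653/27 ≈ 13579.741; standard quotas: North 3.384, South 0.915, East 5.388, West 2.975, Central 3.894, Coastal 4.086, Highland 6.358.
Rounding up gives 4, 1, 6, 3, 4, 5, 7 = 30 seats, so the divisor must be adjusted.
With modified divisor 15000: modified quotas North 3.063, South 0.828, East 4.877, West 2.693, Central 3.526, Coastal 3.699, Highland 5.756.
Rounding up: North 4, South 1, East 5, West 3, Central 4, Coastal 4, Highland 6 (total 27).

North 4, South 1, East 5, West 3, Central 4, Coastal 4, Highland 6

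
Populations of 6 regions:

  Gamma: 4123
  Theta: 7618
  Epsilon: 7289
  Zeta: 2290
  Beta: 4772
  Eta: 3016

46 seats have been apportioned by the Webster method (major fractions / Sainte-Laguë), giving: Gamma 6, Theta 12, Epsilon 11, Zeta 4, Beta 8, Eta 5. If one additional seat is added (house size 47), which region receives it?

Priority for the next seat is population ÷ (current seats + 0.5).
Priorities: Gamma 634.308, Theta 609.440, Epsilon 633.826, Zeta 508.889, Beta 561.412, Eta 548.364.
Highest priority: Gamma.

Gamma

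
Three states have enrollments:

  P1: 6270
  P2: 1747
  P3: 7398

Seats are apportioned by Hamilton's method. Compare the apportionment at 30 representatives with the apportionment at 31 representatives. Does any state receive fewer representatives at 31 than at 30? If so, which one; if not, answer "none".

P2

At 30 seats: P1 12, P2 4, P3 14.
At 31 seats: P1 13, P2 3, P3 15.
P2 drops from 4 to 3.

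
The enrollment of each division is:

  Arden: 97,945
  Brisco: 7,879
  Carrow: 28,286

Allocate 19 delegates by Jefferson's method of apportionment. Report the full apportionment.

Arden: 14; Brisco: 1; Carrow: 4

Standard divisor 134110/19 ≈ 7058.421; standard quotas: Arden 13.876, Brisco 1.116, Carrow 4.007.
Rounding down gives 13, 1, 4 = 18 seats, so the divisor must be adjusted.
With modified divisor 6800: modified quotas Arden 14.404, Brisco 1.159, Carrow 4.160.
Rounding down: Arden 14, Brisco 1, Carrow 4 (total 19).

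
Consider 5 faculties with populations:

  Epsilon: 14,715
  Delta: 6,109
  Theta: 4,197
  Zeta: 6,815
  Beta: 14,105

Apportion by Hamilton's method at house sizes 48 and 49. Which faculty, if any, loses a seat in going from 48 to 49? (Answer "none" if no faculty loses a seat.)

At 48 seats: Epsilon 15, Delta 6, Theta 5, Zeta 7, Beta 15.
At 49 seats: Epsilon 16, Delta 7, Theta 4, Zeta 7, Beta 15.
Theta drops from 5 to 4.

Theta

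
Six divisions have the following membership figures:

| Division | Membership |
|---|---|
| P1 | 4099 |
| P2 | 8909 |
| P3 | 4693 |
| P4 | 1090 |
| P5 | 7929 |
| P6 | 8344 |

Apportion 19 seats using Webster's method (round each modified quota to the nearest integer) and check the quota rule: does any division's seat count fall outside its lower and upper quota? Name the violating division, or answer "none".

Standard quotas: P1 2.221, P2 4.827, P3 2.543, P4 0.591, P5 4.296, P6 4.521.
Webster allocation: P1 2, P2 5, P3 3, P4 1, P5 4, P6 4.
Every allocation lies between the lower and upper quota.

none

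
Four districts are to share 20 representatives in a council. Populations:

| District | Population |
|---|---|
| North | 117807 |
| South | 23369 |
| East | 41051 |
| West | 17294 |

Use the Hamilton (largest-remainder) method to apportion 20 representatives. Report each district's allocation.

Standard divisor: 199521 ÷ 20 ≈ 9976.05.
Standard quotas: North 11.8090, South 2.3425, East 4.1150, West 1.7336.
Lower quotas: North 11, South 2, East 4, West 1 (sum 18, leaving 2 seats).
Remainders in descending order: North 0.8090, West 0.7336, South 0.3425, East 0.1150.
Largest remainders: North, West receive the extra seats.

North=12; South=2; East=4; West=2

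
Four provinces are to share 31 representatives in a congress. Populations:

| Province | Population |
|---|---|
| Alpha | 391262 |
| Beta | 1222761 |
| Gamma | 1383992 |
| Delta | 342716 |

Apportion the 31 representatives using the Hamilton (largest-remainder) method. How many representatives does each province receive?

Standard divisor: 3340731 ÷ 31 ≈ 107765.516.
Standard quotas: Alpha 3.6307, Beta 11.3465, Gamma 12.8426, Delta 3.1802.
Lower quotas: Alpha 3, Beta 11, Gamma 12, Delta 3 (sum 29, leaving 2 seats).
Remainders in descending order: Gamma 0.8426, Alpha 0.6307, Beta 0.3465, Delta 0.1802.
Largest remainders: Gamma, Alpha receive the extra seats.

Alpha 4, Beta 11, Gamma 13, Delta 3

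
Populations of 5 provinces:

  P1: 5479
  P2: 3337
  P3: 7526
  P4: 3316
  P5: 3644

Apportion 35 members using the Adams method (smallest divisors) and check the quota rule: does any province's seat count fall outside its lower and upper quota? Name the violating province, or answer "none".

none

Standard quotas: P1 8.230, P2 5.012, P3 11.304, P4 4.981, P5 5.473.
Adams allocation: P1 8, P2 5, P3 11, P4 5, P5 6.
Every allocation lies between the lower and upper quota.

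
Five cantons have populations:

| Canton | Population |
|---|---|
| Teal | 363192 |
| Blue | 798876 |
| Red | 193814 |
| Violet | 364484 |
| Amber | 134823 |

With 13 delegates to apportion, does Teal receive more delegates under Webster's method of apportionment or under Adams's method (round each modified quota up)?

Webster: Teal 3, Blue 5, Red 1, Violet 3, Amber 1.
Adams: Teal 2, Blue 5, Red 2, Violet 3, Amber 1.
Teal gets 3 under Webster and 2 under Adams.

Webster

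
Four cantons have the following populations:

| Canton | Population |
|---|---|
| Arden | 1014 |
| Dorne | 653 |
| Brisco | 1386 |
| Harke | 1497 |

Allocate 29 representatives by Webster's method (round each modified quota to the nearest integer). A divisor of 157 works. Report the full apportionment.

With modified divisor 157: modified quotas Arden 6.459, Dorne 4.159, Brisco 8.828, Harke 9.535.
Rounding to the nearest integer: Arden 6, Dorne 4, Brisco 9, Harke 10 (total 29).

Arden=6, Dorne=4, Brisco=9, Harke=10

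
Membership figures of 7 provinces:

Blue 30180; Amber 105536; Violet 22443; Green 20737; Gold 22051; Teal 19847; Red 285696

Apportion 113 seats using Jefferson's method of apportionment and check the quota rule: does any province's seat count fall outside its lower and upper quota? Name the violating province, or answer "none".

Red

Standard quotas: Blue 6.733, Amber 23.546, Violet 5.007, Green 4.627, Gold 4.920, Teal 4.428, Red 63.740.
Jefferson allocation: Blue 6, Amber 24, Violet 5, Green 4, Gold 5, Teal 4, Red 65.
Red has quota 63.740 (lower 63, upper 64) but receives 65 — outside the quota interval.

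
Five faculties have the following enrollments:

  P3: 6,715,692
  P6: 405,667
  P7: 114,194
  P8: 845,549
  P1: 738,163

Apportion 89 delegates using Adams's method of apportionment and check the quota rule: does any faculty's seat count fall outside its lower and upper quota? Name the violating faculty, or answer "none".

Standard quotas: P3 67.772, P6 4.094, P7 1.152, P8 8.533, P1 7.449.
Adams allocation: P3 66, P6 4, P7 2, P8 9, P1 8.
P3 has quota 67.772 (lower 67, upper 68) but receives 66 — outside the quota interval.

P3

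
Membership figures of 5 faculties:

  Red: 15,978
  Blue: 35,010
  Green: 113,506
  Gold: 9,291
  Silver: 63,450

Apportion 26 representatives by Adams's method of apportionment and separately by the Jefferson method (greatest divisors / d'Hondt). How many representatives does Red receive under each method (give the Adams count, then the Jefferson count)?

2 and 1

Adams: Red 2, Blue 4, Green 12, Gold 1, Silver 7.
Jefferson: Red 1, Blue 4, Green 13, Gold 1, Silver 7.
Red gets 2 under Adams and 1 under Jefferson.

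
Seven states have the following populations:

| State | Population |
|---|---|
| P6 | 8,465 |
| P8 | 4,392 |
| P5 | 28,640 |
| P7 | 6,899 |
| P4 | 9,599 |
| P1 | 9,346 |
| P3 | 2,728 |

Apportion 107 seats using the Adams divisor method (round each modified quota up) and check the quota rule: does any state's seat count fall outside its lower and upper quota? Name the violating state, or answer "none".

Standard quotas: P6 12.927, P8 6.707, P5 43.735, P7 10.535, P4 14.658, P1 14.272, P3 4.166.
Adams allocation: P6 13, P8 7, P5 42, P7 11, P4 15, P1 14, P3 5.
P5 has quota 43.735 (lower 43, upper 44) but receives 42 — outside the quota interval.

P5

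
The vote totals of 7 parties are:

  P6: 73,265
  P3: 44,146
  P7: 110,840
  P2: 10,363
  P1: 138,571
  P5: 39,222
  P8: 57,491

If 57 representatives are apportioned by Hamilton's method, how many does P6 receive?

The standard divisor is 473898/57 = 8314.
Standard quotas: P6 8.8122, P3 5.3098, P7 13.3317, P2 1.2465, P1 16.6672, P5 4.7176, P8 6.9150.
Lower quotas: P6 8, P3 5, P7 13, P2 1, P1 16, P5 4, P8 6 (sum 53, leaving 4 seats).
Remainders in descending order: P8 0.9150, P6 0.8122, P5 0.7176, P1 0.6672, P7 0.3317, P3 0.3098, P2 0.2465.
Largest remainders: P8, P6, P5, P1 receive the extra seats.
P6 receives 9.

9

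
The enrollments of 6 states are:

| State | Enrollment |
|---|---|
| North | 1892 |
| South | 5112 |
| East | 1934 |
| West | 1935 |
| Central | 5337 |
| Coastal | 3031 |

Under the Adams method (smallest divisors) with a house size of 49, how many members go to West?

Standard divisor 19241/49 ≈ 392.673; standard quotas: North 4.818, South 13.018, East 4.925, West 4.928, Central 13.591, Coastal 7.719.
Rounding up gives 5, 14, 5, 5, 14, 8 = 51 seats, so the divisor must be adjusted.
With modified divisor 420: modified quotas North 4.505, South 12.171, East 4.605, West 4.607, Central 12.707, Coastal 7.217.
Rounding up: North 5, South 13, East 5, West 5, Central 13, Coastal 8 (total 49).
West receives 5.

5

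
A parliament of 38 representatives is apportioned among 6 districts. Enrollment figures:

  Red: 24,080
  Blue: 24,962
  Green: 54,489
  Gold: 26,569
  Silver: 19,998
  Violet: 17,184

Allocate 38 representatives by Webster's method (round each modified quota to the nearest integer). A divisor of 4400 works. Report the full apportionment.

Red 5, Blue 6, Green 12, Gold 6, Silver 5, Violet 4

With modified divisor 4400: modified quotas Red 5.473, Blue 5.673, Green 12.384, Gold 6.038, Silver 4.545, Violet 3.905.
Rounding to the nearest integer: Red 5, Blue 6, Green 12, Gold 6, Silver 5, Violet 4 (total 38).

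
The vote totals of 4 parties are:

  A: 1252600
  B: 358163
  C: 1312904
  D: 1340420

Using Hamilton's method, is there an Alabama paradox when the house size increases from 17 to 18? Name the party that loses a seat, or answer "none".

At 17 seats: A 5, B 2, C 5, D 5.
At 18 seats: A 5, B 1, C 6, D 6.
B drops from 2 to 1.

B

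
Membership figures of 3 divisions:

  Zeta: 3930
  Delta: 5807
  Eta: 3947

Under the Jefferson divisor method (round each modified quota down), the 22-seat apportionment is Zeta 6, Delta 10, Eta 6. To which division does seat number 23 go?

Priority for the next seat is population ÷ (current seats + 1).
Priorities: Zeta 561.429, Delta 527.909, Eta 563.857.
Highest priority: Eta.

Eta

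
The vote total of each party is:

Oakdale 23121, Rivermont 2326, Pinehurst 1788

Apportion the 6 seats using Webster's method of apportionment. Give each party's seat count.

Oakdale 5, Rivermont 1, Pinehurst 0

Standard divisor 27235/6 ≈ 4539.167; standard quotas: Oakdale 5.094, Rivermont 0.512, Pinehurst 0.394.
Rounding to the nearest integer gives Oakdale 5, Rivermont 1, Pinehurst 0 — total 6, matching the house size, so no adjustment is needed.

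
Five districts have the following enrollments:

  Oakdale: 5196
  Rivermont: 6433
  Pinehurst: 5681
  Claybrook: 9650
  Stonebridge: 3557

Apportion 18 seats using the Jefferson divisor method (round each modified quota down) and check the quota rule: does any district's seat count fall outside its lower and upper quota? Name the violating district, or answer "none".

Standard quotas: Oakdale 3.065, Rivermont 3.794, Pinehurst 3.351, Claybrook 5.692, Stonebridge 2.098.
Jefferson allocation: Oakdale 3, Rivermont 4, Pinehurst 3, Claybrook 6, Stonebridge 2.
Every allocation lies between the lower and upper quota.

none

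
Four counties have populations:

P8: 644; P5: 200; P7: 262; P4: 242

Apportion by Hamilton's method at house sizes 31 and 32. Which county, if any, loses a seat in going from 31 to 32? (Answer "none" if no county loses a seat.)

At 31 seats: P8 15, P5 5, P7 6, P4 5.
At 32 seats: P8 15, P5 5, P7 6, P4 6.
No county's allocation decreased.

none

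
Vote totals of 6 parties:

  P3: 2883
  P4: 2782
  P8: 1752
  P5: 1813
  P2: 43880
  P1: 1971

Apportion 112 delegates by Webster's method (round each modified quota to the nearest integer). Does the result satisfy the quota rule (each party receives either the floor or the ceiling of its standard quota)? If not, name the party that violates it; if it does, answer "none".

Standard quotas: P3 5.862, P4 5.657, P8 3.562, P5 3.686, P2 89.224, P1 4.008.
Webster allocation: P3 6, P4 6, P8 4, P5 4, P2 88, P1 4.
P2 has quota 89.224 (lower 89, upper 90) but receives 88 — outside the quota interval.

P2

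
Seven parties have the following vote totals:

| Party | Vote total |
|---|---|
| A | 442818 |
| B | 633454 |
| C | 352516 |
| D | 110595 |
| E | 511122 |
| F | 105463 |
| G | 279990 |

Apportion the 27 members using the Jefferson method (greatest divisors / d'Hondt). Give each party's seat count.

A 5; B 7; C 4; D 1; E 6; F 1; G 3

Standard divisor 2435958/27 ≈ 90220.667; standard quotas: A 4.908, B 7.021, C 3.907, D 1.226, E 5.665, F 1.169, G 3.103.
Rounding down gives 4, 7, 3, 1, 5, 1, 3 = 24 seats, so the divisor must be adjusted.
With modified divisor 82200: modified quotas A 5.387, B 7.706, C 4.289, D 1.345, E 6.218, F 1.283, G 3.406.
Rounding down: A 5, B 7, C 4, D 1, E 6, F 1, G 3 (total 27).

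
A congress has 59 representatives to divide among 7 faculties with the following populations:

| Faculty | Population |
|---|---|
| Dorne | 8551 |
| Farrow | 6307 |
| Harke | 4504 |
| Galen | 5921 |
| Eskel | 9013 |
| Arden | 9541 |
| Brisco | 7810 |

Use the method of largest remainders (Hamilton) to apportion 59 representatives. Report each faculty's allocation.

Dorne 10, Farrow 7, Harke 5, Galen 7, Eskel 10, Arden 11, Brisco 9

Standard divisor: 51647 ÷ 59 ≈ 875.373.
Standard quotas: Dorne 9.7684, Farrow 7.2049, Harke 5.1452, Galen 6.7640, Eskel 10.2962, Arden 10.8994, Brisco 8.9219.
Lower quotas: Dorne 9, Farrow 7, Harke 5, Galen 6, Eskel 10, Arden 10, Brisco 8 (sum 55, leaving 4 seats).
Remainders in descending order: Brisco 0.9219, Arden 0.8994, Dorne 0.7684, Galen 0.7640, Eskel 0.2962, Farrow 0.2049, Harke 0.1452.
The surplus seats go to Brisco, Arden, Dorne, Galen.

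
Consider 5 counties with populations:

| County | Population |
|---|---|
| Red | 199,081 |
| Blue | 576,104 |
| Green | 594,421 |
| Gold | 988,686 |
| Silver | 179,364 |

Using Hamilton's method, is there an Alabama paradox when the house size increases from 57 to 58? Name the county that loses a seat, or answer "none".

At 57 seats: Red 5, Blue 13, Green 13, Gold 22, Silver 4.
At 58 seats: Red 4, Blue 13, Green 14, Gold 23, Silver 4.
Red drops from 5 to 4.

Red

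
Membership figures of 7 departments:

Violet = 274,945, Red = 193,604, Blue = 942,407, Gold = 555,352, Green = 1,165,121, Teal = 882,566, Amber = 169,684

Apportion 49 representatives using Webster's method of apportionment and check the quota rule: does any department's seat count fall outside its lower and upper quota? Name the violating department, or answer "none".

none

Standard quotas: Violet 3.220, Red 2.268, Blue 11.038, Gold 6.504, Green 13.646, Teal 10.337, Amber 1.987.
Webster allocation: Violet 3, Red 2, Blue 11, Gold 7, Green 14, Teal 10, Amber 2.
Every allocation lies between the lower and upper quota.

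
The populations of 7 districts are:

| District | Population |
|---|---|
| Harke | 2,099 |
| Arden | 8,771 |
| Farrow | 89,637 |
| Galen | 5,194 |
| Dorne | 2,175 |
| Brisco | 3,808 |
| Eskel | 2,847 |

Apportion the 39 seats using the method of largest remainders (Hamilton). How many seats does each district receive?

The standard divisor is 114531/39 ≈ 2936.692.
Standard quotas: Harke 0.7147, Arden 2.9867, Farrow 30.5231, Galen 1.7687, Dorne 0.7406, Brisco 1.2967, Eskel 0.9695.
Lower quotas: Harke 0, Arden 2, Farrow 30, Galen 1, Dorne 0, Brisco 1, Eskel 0 (sum 34, leaving 5 seats).
Remainders in descending order: Arden 0.9867, Eskel 0.9695, Galen 0.7687, Dorne 0.7406, Harke 0.7147, Farrow 0.5231, Brisco 0.2967.
Largest remainders: Arden, Eskel, Galen, Dorne, Harke receive the extra seats.

Harke 1; Arden 3; Farrow 30; Galen 2; Dorne 1; Brisco 1; Eskel 1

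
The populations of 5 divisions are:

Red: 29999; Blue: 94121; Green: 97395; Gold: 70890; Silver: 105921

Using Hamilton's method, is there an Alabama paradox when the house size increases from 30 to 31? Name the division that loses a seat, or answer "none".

At 30 seats: Red 2, Blue 7, Green 7, Gold 6, Silver 8.
At 31 seats: Red 2, Blue 7, Green 8, Gold 6, Silver 8.
No division's allocation decreased.

none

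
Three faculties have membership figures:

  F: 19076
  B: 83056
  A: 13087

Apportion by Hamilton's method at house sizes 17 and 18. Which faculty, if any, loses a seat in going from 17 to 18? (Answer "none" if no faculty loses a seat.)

none

At 17 seats: F 3, B 12, A 2.
At 18 seats: F 3, B 13, A 2.
No faculty's allocation decreased.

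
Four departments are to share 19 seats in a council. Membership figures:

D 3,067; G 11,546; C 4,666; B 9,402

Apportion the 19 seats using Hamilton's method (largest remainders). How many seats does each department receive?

Total 28681; standard divisor 28681/19 ≈ 1509.526.
Standard quotas: D 2.0318, G 7.6488, C 3.0910, B 6.2284.
Lower quotas: D 2, G 7, C 3, B 6 (sum 18, leaving 1 seat).
Remainders in descending order: G 0.6488, B 0.2284, C 0.0910, D 0.0318.
Largest remainder: G receives the extra seat.

D 2, G 8, C 3, B 6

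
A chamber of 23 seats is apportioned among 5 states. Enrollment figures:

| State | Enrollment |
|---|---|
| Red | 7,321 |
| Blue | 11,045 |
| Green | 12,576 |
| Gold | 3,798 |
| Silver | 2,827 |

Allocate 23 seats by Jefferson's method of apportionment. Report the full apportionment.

Red=5; Blue=7; Green=8; Gold=2; Silver=1

Standard divisor 37567/23 ≈ 1633.348; standard quotas: Red 4.482, Blue 6.762, Green 7.700, Gold 2.325, Silver 1.731.
Rounding down gives 4, 6, 7, 2, 1 = 20 seats, so the divisor must be adjusted.
With modified divisor 1440: modified quotas Red 5.084, Blue 7.670, Green 8.733, Gold 2.638, Silver 1.963.
Rounding down: Red 5, Blue 7, Green 8, Gold 2, Silver 1 (total 23).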